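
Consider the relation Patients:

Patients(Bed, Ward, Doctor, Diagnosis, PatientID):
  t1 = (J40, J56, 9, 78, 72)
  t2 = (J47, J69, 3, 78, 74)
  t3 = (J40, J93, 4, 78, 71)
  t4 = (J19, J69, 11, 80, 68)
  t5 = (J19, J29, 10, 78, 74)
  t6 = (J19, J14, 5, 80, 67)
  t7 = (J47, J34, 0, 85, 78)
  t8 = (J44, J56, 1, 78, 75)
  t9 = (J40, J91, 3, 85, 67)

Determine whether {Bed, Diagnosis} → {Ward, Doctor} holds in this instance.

No

(Bed=J40, Diagnosis=78): rows 1, 3 → {Ward,Doctor} takes values {(J56, 9), (J93, 4)} — violation
(Bed=J47, Diagnosis=78): row 2 → {Ward,Doctor} = (J69, 3) ✓
(Bed=J19, Diagnosis=80): rows 4, 6 → {Ward,Doctor} takes values {(J69, 11), (J14, 5)} — violation
(Bed=J19, Diagnosis=78): row 5 → {Ward,Doctor} = (J29, 10) ✓
(Bed=J47, Diagnosis=85): row 7 → {Ward,Doctor} = (J34, 0) ✓
(Bed=J44, Diagnosis=78): row 8 → {Ward,Doctor} = (J56, 1) ✓
(Bed=J40, Diagnosis=85): row 9 → {Ward,Doctor} = (J91, 3) ✓
Two rows agree on {Bed, Diagnosis} but differ on {Ward, Doctor}, so {Bed, Diagnosis} → {Ward, Doctor} does not hold.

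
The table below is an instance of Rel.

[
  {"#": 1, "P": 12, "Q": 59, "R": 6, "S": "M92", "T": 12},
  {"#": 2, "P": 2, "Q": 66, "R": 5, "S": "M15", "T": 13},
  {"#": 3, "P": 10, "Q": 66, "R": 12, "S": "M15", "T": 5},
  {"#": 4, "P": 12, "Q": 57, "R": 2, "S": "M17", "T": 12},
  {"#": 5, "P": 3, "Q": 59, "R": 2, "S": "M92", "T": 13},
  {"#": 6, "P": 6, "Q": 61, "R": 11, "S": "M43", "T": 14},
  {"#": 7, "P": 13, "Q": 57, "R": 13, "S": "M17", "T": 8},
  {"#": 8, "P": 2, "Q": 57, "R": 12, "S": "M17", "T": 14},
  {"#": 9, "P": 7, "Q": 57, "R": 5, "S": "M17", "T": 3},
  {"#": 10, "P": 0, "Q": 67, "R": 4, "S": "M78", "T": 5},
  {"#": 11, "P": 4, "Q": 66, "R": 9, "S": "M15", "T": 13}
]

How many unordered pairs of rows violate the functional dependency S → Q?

0

S=M92: all 2 rows agree on Q — 0 pairs.
S=M15: all 3 rows agree on Q — 0 pairs.
S=M17: all 4 rows agree on Q — 0 pairs.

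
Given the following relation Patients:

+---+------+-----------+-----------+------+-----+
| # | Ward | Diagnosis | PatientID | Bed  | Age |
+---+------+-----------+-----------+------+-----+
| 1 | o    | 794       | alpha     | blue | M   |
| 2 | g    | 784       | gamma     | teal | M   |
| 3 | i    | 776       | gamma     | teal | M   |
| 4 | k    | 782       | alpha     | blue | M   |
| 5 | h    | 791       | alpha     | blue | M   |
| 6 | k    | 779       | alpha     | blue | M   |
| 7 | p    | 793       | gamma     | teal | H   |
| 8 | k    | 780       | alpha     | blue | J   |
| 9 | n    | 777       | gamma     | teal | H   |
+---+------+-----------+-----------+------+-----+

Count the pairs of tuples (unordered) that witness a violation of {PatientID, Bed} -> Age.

8

(PatientID=alpha, Bed=blue): violating pairs (1,8), (4,8), (5,8), (6,8) — 4 pairs.
(PatientID=gamma, Bed=teal): violating pairs (2,7), (2,9), (3,7), (3,9) — 4 pairs.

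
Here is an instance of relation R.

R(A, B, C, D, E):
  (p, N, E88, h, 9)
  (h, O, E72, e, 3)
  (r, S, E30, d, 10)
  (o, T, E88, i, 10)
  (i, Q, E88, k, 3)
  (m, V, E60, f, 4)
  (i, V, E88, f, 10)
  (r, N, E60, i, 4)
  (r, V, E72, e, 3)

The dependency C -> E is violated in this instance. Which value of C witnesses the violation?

E88

C=E88: 4 rows → E takes values {9, 10, 3} — violation
C=E72: 2 rows → E = 3, 3 ✓
C=E30: 1 row → E = 10 ✓
C=E60: 2 rows → E = 4, 4 ✓
The only C value with inconsistent E is C=E88.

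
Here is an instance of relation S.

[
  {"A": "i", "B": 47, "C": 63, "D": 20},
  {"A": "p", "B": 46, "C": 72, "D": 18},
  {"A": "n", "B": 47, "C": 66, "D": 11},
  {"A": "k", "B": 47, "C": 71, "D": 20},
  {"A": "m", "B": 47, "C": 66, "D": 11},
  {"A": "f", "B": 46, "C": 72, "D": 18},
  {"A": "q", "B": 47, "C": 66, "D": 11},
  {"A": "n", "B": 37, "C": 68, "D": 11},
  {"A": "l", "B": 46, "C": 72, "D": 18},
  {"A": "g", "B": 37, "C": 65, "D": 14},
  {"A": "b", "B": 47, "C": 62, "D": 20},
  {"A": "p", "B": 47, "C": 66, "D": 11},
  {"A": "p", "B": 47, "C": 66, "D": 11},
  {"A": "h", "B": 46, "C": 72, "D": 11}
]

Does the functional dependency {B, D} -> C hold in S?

(B=47, D=20): 3 rows → C takes values {63, 71, 62} — violation
(B=46, D=18): 3 rows → C = 72, 72, 72 ✓
(B=47, D=11): 5 rows → C = 66, 66, 66, 66, 66 ✓
(B=37, D=11): 1 row → C = 68 ✓
(B=37, D=14): 1 row → C = 65 ✓
(B=46, D=11): 1 row → C = 72 ✓
Two rows agree on {B, D} but differ on C, so {B, D} -> C does not hold.

No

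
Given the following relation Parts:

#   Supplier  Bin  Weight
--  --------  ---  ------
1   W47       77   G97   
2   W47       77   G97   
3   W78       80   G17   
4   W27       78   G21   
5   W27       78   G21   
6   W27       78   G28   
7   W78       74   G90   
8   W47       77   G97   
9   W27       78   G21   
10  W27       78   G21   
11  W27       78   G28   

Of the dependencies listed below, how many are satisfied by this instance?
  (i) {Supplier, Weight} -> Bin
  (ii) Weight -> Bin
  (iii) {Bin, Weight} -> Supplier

3

(i) {Supplier, Weight} -> Bin: every LHS value maps to a single RHS value — holds.
(ii) Weight -> Bin: every LHS value maps to a single RHS value — holds.
(iii) {Bin, Weight} -> Supplier: every LHS value maps to a single RHS value — holds.
3 of the 3 dependencies hold.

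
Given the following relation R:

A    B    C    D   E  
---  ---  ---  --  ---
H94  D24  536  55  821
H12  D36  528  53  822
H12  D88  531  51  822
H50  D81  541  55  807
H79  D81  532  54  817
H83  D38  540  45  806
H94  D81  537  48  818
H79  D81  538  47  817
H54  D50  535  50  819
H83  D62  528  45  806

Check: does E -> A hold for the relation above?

E=821: 1 row → A = H94 ✓
E=822: 2 rows → A = H12, H12 ✓
E=807: 1 row → A = H50 ✓
E=817: 2 rows → A = H79, H79 ✓
E=806: 2 rows → A = H83, H83 ✓
E=818: 1 row → A = H94 ✓
E=819: 1 row → A = H54 ✓
Every E value is associated with a single A value, so E -> A holds.

Yes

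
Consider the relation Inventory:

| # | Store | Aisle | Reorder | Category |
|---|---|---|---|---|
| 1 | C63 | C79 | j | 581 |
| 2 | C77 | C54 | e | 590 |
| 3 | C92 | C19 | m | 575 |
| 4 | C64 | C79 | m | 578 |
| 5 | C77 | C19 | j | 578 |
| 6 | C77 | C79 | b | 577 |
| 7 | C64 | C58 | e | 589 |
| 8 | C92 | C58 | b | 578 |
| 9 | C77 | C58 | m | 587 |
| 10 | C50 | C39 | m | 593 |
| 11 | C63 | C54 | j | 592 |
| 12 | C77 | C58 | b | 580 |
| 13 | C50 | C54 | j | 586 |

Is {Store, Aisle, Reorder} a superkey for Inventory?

All 13 rows have distinct {Store, Aisle, Reorder} values, so {Store, Aisle, Reorder} → (all attributes) holds and {Store, Aisle, Reorder} is a superkey.

Yes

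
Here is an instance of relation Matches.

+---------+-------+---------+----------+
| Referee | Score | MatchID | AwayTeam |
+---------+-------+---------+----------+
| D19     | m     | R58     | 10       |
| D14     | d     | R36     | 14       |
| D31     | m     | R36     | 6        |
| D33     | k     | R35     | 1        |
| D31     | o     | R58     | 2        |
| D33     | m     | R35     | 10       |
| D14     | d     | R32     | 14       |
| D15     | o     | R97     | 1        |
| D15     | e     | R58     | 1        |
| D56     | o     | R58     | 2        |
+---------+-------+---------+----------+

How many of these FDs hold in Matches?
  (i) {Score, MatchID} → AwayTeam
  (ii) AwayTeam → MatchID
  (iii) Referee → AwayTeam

1

(i) {Score, MatchID} → AwayTeam: every LHS value maps to a single RHS value — holds.
(ii) AwayTeam → MatchID: AwayTeam=10: 2 rows → MatchID takes values {R58, R35} — violation; AwayTeam=14: 2 rows → MatchID takes values {R36, R32} — violation; AwayTeam=1: 3 rows → MatchID takes values {R35, R97, R58} — violation — fails.
(iii) Referee → AwayTeam: Referee=D31: 2 rows → AwayTeam takes values {6, 2} — violation; Referee=D33: 2 rows → AwayTeam takes values {1, 10} — violation — fails.
1 of the 3 dependencies holds.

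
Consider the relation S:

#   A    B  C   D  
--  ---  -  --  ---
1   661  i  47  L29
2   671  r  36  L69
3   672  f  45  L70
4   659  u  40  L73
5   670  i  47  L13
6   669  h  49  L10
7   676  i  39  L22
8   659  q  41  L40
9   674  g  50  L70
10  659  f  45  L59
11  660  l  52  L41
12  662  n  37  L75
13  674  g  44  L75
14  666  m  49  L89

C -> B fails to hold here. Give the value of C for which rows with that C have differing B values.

49

C=47: rows 1, 5 → B = i, i ✓
C=36: row 2 → B = r ✓
C=45: rows 3, 10 → B = f, f ✓
C=40: row 4 → B = u ✓
C=49: rows 6, 14 → B takes values {h, m} — violation
C=39: row 7 → B = i ✓
C=41: row 8 → B = q ✓
C=50: row 9 → B = g ✓
C=52: row 11 → B = l ✓
C=37: row 12 → B = n ✓
C=44: row 13 → B = g ✓
The only C value with inconsistent B is C=49.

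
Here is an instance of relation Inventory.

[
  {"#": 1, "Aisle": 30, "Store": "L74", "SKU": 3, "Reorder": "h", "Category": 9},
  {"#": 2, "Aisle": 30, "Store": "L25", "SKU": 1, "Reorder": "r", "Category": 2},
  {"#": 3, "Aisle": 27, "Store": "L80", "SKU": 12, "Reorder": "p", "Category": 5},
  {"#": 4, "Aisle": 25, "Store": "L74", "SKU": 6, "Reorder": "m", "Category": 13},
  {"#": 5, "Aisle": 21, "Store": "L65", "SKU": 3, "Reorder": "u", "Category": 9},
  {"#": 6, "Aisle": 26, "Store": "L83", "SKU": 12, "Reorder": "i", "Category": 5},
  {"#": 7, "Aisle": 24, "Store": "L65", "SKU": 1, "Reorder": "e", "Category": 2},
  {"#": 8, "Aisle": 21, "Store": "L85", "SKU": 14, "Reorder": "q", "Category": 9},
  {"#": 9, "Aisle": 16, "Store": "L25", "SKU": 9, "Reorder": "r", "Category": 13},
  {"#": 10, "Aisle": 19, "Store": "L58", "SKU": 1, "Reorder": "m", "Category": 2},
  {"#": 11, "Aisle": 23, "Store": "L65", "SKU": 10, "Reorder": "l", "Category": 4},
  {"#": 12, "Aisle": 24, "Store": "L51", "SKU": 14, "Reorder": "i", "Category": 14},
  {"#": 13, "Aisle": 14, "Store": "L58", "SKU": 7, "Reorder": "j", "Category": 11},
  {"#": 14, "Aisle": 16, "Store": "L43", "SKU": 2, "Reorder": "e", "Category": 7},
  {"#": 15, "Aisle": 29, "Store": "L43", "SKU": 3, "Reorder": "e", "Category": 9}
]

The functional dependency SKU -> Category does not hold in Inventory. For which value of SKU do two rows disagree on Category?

14

SKU=3: rows 1, 5, 15 → Category = 9, 9, 9 ✓
SKU=1: rows 2, 7, 10 → Category = 2, 2, 2 ✓
SKU=12: rows 3, 6 → Category = 5, 5 ✓
SKU=6: row 4 → Category = 13 ✓
SKU=14: rows 8, 12 → Category takes values {9, 14} — violation
SKU=9: row 9 → Category = 13 ✓
SKU=10: row 11 → Category = 4 ✓
SKU=7: row 13 → Category = 11 ✓
SKU=2: row 14 → Category = 7 ✓
The only SKU value with inconsistent Category is SKU=14.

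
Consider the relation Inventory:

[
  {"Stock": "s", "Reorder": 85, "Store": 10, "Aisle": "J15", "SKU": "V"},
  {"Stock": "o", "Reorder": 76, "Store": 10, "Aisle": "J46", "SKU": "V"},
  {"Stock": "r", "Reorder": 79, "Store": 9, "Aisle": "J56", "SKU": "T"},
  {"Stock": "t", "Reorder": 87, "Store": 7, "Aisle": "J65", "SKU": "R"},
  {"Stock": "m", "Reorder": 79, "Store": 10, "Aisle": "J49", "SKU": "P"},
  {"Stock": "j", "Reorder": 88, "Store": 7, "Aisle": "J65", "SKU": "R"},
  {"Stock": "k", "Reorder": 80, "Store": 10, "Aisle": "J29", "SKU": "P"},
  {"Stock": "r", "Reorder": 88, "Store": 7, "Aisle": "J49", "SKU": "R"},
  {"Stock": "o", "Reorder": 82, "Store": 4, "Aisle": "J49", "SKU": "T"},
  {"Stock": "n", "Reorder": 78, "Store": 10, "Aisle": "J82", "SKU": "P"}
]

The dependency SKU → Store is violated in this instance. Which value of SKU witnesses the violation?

T

SKU=V: 2 rows → Store = 10, 10 ✓
SKU=T: 2 rows → Store takes values {9, 4} — violation
SKU=R: 3 rows → Store = 7, 7, 7 ✓
SKU=P: 3 rows → Store = 10, 10, 10 ✓
The only SKU value with inconsistent Store is SKU=T.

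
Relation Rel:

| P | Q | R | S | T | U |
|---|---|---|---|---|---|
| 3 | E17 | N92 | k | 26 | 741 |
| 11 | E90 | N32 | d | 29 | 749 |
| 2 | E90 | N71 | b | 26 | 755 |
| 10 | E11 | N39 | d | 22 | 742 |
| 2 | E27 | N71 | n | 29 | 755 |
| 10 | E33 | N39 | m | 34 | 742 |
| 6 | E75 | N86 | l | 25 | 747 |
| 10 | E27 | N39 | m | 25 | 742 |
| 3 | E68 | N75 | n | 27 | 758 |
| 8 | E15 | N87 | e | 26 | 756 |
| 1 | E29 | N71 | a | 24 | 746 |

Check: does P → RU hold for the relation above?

No

P=3: 2 rows → {R,U} takes values {(N92, 741), (N75, 758)} — violation
P=11: 1 row → {R,U} = (N32, 749) ✓
P=2: 2 rows → {R,U} = (N71, 755), (N71, 755) ✓
P=10: 3 rows → {R,U} = (N39, 742), (N39, 742), (N39, 742) ✓
P=6: 1 row → {R,U} = (N86, 747) ✓
P=8: 1 row → {R,U} = (N87, 756) ✓
P=1: 1 row → {R,U} = (N71, 746) ✓
Two rows agree on P but differ on RU, so P → RU does not hold.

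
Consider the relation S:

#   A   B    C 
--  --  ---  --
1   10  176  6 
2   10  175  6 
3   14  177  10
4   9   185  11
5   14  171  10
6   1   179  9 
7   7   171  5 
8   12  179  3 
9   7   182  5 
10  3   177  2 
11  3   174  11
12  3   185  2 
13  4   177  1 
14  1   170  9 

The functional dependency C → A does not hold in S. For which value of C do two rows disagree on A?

C=6: rows 1, 2 → A = 10, 10 ✓
C=10: rows 3, 5 → A = 14, 14 ✓
C=11: rows 4, 11 → A takes values {9, 3} — violation
C=9: rows 6, 14 → A = 1, 1 ✓
C=5: rows 7, 9 → A = 7, 7 ✓
C=3: row 8 → A = 12 ✓
C=2: rows 10, 12 → A = 3, 3 ✓
C=1: row 13 → A = 4 ✓
The only C value with inconsistent A is C=11.

11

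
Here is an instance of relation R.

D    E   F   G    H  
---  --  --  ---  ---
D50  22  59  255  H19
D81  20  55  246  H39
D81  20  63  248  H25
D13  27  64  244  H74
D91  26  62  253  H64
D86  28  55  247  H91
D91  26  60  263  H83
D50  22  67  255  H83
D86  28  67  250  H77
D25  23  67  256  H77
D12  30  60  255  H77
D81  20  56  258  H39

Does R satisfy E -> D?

Yes

E=22: 2 rows → D = D50, D50 ✓
E=20: 3 rows → D = D81, D81, D81 ✓
E=27: 1 row → D = D13 ✓
E=26: 2 rows → D = D91, D91 ✓
E=28: 2 rows → D = D86, D86 ✓
E=23: 1 row → D = D25 ✓
E=30: 1 row → D = D12 ✓
Every E value is associated with a single D value, so E -> D holds.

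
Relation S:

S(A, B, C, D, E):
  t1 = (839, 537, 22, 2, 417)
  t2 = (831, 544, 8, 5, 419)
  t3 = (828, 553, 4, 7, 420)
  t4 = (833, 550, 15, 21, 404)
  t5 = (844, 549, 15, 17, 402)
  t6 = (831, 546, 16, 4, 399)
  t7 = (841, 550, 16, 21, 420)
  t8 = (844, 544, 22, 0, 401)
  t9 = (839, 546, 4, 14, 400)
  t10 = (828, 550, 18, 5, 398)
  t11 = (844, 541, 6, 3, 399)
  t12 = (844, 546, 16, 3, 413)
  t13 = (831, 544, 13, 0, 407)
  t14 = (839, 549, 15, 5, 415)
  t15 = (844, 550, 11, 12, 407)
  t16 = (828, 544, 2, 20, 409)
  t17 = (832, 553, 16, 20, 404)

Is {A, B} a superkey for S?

No

Rows 2 and 13 have the same {A, B} value (A=831, B=544) but are distinct tuples, so {A, B} does not determine every attribute — not a superkey.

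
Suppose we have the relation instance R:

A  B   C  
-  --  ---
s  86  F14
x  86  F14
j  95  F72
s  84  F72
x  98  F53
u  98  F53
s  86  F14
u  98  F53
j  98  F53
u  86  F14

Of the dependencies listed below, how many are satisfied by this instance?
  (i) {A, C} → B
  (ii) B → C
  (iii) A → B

2

(i) {A, C} → B: every LHS value maps to a single RHS value — holds.
(ii) B → C: every LHS value maps to a single RHS value — holds.
(iii) A → B: A=s: 3 rows → B takes values {86, 84} — violation; A=x: 2 rows → B takes values {86, 98} — violation; A=j: 2 rows → B takes values {95, 98} — violation; A=u: 3 rows → B takes values {98, 86} — violation — fails.
2 of the 3 dependencies hold.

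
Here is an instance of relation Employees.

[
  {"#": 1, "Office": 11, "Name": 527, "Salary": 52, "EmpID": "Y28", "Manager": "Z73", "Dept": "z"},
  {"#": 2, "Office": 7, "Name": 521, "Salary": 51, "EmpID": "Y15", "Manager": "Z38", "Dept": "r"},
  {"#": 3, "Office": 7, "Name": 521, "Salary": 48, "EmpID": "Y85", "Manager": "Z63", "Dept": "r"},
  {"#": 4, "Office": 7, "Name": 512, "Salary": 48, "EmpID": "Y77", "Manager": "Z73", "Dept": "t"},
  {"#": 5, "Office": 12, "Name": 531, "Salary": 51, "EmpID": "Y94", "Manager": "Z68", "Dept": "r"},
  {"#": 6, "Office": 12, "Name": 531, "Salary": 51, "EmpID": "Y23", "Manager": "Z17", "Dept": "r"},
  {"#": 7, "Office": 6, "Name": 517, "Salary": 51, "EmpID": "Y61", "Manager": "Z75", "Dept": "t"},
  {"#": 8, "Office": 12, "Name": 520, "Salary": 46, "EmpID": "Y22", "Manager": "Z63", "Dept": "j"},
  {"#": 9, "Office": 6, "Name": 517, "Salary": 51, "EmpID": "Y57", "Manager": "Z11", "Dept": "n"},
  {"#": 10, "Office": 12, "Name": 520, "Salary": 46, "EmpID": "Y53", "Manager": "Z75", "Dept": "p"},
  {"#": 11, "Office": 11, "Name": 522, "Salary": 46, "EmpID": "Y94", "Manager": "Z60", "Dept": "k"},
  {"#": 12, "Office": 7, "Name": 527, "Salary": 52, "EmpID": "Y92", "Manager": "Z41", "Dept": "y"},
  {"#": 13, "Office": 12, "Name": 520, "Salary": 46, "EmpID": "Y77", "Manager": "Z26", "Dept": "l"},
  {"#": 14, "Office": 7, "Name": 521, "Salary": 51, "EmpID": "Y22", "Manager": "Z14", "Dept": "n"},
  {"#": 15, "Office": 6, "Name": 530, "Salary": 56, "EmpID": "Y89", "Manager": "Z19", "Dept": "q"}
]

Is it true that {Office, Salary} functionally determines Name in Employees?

(Office=11, Salary=52): row 1 → Name = 527 ✓
(Office=7, Salary=51): rows 2, 14 → Name = 521, 521 ✓
(Office=7, Salary=48): rows 3, 4 → Name takes values {521, 512} — violation
(Office=12, Salary=51): rows 5, 6 → Name = 531, 531 ✓
(Office=6, Salary=51): rows 7, 9 → Name = 517, 517 ✓
(Office=12, Salary=46): rows 8, 10, 13 → Name = 520, 520, 520 ✓
(Office=11, Salary=46): row 11 → Name = 522 ✓
(Office=7, Salary=52): row 12 → Name = 527 ✓
(Office=6, Salary=56): row 15 → Name = 530 ✓
Two rows agree on {Office, Salary} but differ on Name, so {Office, Salary} -> Name does not hold.

No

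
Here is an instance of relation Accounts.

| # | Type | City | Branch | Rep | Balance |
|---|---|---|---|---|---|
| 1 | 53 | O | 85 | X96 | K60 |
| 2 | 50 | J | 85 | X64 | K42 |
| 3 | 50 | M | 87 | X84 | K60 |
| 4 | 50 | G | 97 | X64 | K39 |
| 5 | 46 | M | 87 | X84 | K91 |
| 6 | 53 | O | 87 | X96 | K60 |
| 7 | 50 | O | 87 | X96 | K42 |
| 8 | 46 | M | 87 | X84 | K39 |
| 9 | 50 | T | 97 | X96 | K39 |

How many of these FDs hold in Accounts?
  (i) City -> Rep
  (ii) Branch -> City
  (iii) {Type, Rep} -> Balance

1

(i) City -> Rep: every LHS value maps to a single RHS value — holds.
(ii) Branch -> City: Branch=85: rows 1, 2 → City takes values {O, J} — violation; Branch=87: rows 3, 5, 6, 7, 8 → City takes values {M, O} — violation; Branch=97: rows 4, 9 → City takes values {G, T} — violation — fails.
(iii) {Type, Rep} -> Balance: (Type=50, Rep=X64): rows 2, 4 → Balance takes values {K42, K39} — violation; (Type=46, Rep=X84): rows 5, 8 → Balance takes values {K91, K39} — violation; (Type=50, Rep=X96): rows 7, 9 → Balance takes values {K42, K39} — violation — fails.
1 of the 3 dependencies holds.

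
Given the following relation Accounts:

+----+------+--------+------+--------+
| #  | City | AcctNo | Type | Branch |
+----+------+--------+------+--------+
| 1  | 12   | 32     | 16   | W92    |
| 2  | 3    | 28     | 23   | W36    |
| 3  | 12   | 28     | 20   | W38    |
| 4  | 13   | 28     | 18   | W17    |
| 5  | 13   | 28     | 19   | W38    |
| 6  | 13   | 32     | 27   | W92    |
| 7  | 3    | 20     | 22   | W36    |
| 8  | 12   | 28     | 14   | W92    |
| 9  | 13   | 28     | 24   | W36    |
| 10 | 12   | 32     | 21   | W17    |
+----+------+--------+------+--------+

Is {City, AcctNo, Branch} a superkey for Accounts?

All 10 rows have distinct {City, AcctNo, Branch} values, so {City, AcctNo, Branch} → (all attributes) holds and {City, AcctNo, Branch} is a superkey.

Yes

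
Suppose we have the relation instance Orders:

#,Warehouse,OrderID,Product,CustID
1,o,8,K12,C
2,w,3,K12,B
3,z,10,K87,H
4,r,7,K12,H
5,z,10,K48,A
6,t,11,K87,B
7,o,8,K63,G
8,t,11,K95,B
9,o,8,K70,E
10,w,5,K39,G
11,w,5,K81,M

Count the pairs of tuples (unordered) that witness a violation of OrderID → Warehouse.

OrderID=8: all 3 rows agree on Warehouse — 0 pairs.
OrderID=10: all 2 rows agree on Warehouse — 0 pairs.
OrderID=11: all 2 rows agree on Warehouse — 0 pairs.
OrderID=5: all 2 rows agree on Warehouse — 0 pairs.

0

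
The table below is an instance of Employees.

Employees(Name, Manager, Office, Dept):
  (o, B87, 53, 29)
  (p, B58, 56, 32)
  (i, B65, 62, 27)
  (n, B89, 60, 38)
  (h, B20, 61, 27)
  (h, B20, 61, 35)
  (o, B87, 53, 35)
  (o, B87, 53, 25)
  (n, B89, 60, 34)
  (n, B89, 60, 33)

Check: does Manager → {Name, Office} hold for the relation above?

Yes

Manager=B87: 3 rows → {Name,Office} = (o, 53), (o, 53), (o, 53) ✓
Manager=B58: 1 row → {Name,Office} = (p, 56) ✓
Manager=B65: 1 row → {Name,Office} = (i, 62) ✓
Manager=B89: 3 rows → {Name,Office} = (n, 60), (n, 60), (n, 60) ✓
Manager=B20: 2 rows → {Name,Office} = (h, 61), (h, 61) ✓
Every Manager value is associated with a single {Name, Office} value, so Manager → {Name, Office} holds.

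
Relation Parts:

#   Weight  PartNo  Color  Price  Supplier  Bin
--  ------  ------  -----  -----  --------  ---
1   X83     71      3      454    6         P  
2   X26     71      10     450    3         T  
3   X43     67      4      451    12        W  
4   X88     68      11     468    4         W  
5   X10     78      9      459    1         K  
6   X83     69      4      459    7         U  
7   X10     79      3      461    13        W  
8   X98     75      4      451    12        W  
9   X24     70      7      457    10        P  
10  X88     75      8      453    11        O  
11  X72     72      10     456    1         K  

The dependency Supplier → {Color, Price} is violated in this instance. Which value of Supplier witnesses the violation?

1

Supplier=6: row 1 → {Color,Price} = (3, 454) ✓
Supplier=3: row 2 → {Color,Price} = (10, 450) ✓
Supplier=12: rows 3, 8 → {Color,Price} = (4, 451), (4, 451) ✓
Supplier=4: row 4 → {Color,Price} = (11, 468) ✓
Supplier=1: rows 5, 11 → {Color,Price} takes values {(9, 459), (10, 456)} — violation
Supplier=7: row 6 → {Color,Price} = (4, 459) ✓
Supplier=13: row 7 → {Color,Price} = (3, 461) ✓
Supplier=10: row 9 → {Color,Price} = (7, 457) ✓
Supplier=11: row 10 → {Color,Price} = (8, 453) ✓
The only Supplier value with inconsistent RHS is Supplier=1.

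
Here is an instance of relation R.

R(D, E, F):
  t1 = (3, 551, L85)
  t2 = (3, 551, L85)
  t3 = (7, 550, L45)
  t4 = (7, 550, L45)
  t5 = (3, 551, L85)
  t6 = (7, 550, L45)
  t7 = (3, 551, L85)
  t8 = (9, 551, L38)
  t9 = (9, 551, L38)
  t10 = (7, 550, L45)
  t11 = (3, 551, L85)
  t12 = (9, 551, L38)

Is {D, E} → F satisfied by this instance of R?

(D=3, E=551): rows 1, 2, 5, 7, 11 → F = L85, L85, L85, L85, L85 ✓
(D=7, E=550): rows 3, 4, 6, 10 → F = L45, L45, L45, L45 ✓
(D=9, E=551): rows 8, 9, 12 → F = L38, L38, L38 ✓
Every {D, E} value is associated with a single F value, so {D, E} → F holds.

Yes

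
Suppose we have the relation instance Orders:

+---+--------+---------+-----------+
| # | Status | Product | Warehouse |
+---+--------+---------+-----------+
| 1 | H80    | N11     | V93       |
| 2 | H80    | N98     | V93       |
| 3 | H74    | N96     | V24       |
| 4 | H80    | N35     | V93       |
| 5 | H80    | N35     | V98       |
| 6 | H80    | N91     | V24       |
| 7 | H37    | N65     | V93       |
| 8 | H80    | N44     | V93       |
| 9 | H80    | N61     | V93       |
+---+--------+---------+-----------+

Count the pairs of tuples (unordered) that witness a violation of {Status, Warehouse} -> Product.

10

(Status=H80, Warehouse=V93): violating pairs (1,2), (1,4), (1,8), (1,9), (2,4), (2,8), (2,9), (4,8), (4,9), (8,9) — 10 pairs.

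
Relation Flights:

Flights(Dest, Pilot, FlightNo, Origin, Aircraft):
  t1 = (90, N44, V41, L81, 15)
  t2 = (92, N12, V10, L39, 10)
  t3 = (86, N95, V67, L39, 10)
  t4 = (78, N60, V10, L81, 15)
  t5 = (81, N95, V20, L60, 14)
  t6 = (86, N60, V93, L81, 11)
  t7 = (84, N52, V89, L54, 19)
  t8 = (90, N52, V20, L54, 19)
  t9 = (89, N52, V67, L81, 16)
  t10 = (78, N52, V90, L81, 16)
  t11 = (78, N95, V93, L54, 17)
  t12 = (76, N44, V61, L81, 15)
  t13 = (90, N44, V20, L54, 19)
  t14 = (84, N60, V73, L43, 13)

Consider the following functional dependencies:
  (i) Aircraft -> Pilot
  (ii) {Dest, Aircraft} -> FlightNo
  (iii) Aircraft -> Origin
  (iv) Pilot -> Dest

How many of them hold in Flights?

2

(i) Aircraft -> Pilot: Aircraft=15: rows 1, 4, 12 → Pilot takes values {N44, N60} — violation; Aircraft=10: rows 2, 3 → Pilot takes values {N12, N95} — violation; Aircraft=19: rows 7, 8, 13 → Pilot takes values {N52, N44} — violation — fails.
(ii) {Dest, Aircraft} -> FlightNo: every LHS value maps to a single RHS value — holds.
(iii) Aircraft -> Origin: every LHS value maps to a single RHS value — holds.
(iv) Pilot -> Dest: Pilot=N44: rows 1, 12, 13 → Dest takes values {90, 76} — violation; Pilot=N95: rows 3, 5, 11 → Dest takes values {86, 81, 78} — violation; Pilot=N60: rows 4, 6, 14 → Dest takes values {78, 86, 84} — violation; Pilot=N52: rows 7, 8, 9, 10 → Dest takes values {84, 90, 89, 78} — violation — fails.
2 of the 4 dependencies hold.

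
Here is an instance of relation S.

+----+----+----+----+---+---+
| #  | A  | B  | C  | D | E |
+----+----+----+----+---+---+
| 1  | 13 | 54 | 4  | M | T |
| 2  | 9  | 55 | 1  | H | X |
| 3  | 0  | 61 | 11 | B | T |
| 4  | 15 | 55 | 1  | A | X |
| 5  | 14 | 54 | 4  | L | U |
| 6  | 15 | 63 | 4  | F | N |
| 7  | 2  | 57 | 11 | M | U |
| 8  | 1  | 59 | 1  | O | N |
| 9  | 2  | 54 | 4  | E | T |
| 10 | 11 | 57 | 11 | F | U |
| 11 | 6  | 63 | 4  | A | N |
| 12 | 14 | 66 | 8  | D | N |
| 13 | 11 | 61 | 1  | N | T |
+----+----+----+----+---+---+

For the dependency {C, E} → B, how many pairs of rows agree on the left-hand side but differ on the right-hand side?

0

(C=4, E=T): all 2 rows agree on B — 0 pairs.
(C=1, E=X): all 2 rows agree on B — 0 pairs.
(C=4, E=N): all 2 rows agree on B — 0 pairs.
(C=11, E=U): all 2 rows agree on B — 0 pairs.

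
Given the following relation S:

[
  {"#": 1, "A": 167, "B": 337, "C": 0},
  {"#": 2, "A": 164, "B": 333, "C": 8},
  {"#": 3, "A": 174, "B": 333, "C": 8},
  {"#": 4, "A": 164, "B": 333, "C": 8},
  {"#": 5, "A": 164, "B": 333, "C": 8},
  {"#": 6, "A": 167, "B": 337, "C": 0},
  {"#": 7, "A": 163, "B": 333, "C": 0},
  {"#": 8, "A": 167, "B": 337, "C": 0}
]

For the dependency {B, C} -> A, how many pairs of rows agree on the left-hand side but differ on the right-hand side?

(B=337, C=0): all 3 rows agree on A — 0 pairs.
(B=333, C=8): violating pairs (2,3), (3,4), (3,5) — 3 pairs.

3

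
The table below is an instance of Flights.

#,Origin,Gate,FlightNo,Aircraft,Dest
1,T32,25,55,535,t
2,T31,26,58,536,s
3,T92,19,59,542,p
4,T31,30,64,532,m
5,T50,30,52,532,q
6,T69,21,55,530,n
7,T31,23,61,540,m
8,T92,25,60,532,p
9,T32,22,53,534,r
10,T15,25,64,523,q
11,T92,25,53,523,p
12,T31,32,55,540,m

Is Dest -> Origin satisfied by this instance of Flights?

Dest=t: row 1 → Origin = T32 ✓
Dest=s: row 2 → Origin = T31 ✓
Dest=p: rows 3, 8, 11 → Origin = T92, T92, T92 ✓
Dest=m: rows 4, 7, 12 → Origin = T31, T31, T31 ✓
Dest=q: rows 5, 10 → Origin takes values {T50, T15} — violation
Dest=n: row 6 → Origin = T69 ✓
Dest=r: row 9 → Origin = T32 ✓
Two rows agree on Dest but differ on Origin, so Dest -> Origin does not hold.

No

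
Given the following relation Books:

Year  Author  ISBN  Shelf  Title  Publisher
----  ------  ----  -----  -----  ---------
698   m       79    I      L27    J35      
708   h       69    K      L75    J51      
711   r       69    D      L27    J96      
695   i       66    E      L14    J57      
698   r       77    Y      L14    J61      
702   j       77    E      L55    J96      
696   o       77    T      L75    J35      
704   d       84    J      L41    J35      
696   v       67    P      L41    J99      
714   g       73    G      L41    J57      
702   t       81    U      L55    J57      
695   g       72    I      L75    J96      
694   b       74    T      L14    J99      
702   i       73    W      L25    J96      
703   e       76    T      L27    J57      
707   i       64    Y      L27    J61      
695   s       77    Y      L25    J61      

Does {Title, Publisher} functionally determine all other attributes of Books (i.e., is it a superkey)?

All 17 rows have distinct {Title, Publisher} values, so {Title, Publisher} → (all attributes) holds and {Title, Publisher} is a superkey.

Yes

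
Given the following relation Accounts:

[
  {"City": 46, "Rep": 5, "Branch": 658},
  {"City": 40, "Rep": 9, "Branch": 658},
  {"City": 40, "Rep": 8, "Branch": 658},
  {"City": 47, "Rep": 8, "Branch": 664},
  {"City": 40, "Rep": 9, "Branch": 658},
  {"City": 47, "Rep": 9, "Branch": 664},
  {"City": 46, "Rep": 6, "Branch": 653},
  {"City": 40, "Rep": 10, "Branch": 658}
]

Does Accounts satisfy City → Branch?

City=46: 2 rows → Branch takes values {658, 653} — violation
City=40: 4 rows → Branch = 658, 658, 658, 658 ✓
City=47: 2 rows → Branch = 664, 664 ✓
Two rows agree on City but differ on Branch, so City → Branch does not hold.

No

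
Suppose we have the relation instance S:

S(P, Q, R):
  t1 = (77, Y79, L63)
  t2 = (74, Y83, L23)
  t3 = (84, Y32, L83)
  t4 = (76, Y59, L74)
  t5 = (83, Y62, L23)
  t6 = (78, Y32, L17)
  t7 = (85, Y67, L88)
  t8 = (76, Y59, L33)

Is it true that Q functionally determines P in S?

Q=Y79: row 1 → P = 77 ✓
Q=Y83: row 2 → P = 74 ✓
Q=Y32: rows 3, 6 → P takes values {84, 78} — violation
Q=Y59: rows 4, 8 → P = 76, 76 ✓
Q=Y62: row 5 → P = 83 ✓
Q=Y67: row 7 → P = 85 ✓
Two rows agree on Q but differ on P, so Q → P does not hold.

No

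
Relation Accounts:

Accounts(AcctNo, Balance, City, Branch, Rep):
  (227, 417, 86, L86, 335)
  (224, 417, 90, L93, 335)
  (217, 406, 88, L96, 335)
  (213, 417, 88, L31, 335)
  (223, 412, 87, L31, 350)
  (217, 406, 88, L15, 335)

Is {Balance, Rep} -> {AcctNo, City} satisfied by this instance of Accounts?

(Balance=417, Rep=335): 3 rows → {AcctNo,City} takes values {(227, 86), (224, 90), (213, 88)} — violation
(Balance=406, Rep=335): 2 rows → {AcctNo,City} = (217, 88), (217, 88) ✓
(Balance=412, Rep=350): 1 row → {AcctNo,City} = (223, 87) ✓
Two rows agree on {Balance, Rep} but differ on {AcctNo, City}, so {Balance, Rep} -> {AcctNo, City} does not hold.

No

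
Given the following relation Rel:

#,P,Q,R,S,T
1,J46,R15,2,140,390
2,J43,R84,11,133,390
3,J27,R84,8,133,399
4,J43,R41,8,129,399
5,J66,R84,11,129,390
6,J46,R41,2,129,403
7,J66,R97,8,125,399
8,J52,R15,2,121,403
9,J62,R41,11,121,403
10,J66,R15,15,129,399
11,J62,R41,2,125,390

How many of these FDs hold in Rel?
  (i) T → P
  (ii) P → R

(i) T → P: T=390: rows 1, 2, 5, 11 → P takes values {J46, J43, J66, J62} — violation; T=399: rows 3, 4, 7, 10 → P takes values {J27, J43, J66} — violation; T=403: rows 6, 8, 9 → P takes values {J46, J52, J62} — violation — fails.
(ii) P → R: P=J43: rows 2, 4 → R takes values {11, 8} — violation; P=J66: rows 5, 7, 10 → R takes values {11, 8, 15} — violation; P=J62: rows 9, 11 → R takes values {11, 2} — violation — fails.
None of the 2 dependencies hold.

0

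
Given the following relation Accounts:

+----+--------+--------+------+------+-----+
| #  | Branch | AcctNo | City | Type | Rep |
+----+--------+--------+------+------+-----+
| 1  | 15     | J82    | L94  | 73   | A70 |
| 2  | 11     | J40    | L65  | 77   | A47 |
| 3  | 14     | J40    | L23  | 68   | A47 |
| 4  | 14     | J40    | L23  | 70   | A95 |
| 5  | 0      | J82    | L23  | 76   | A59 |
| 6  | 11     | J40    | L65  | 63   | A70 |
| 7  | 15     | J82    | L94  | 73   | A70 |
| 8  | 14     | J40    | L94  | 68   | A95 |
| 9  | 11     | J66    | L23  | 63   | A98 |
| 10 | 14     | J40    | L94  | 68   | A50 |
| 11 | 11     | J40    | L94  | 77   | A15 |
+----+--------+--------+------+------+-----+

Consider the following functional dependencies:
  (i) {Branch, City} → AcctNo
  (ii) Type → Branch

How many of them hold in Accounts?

(i) {Branch, City} → AcctNo: every LHS value maps to a single RHS value — holds.
(ii) Type → Branch: every LHS value maps to a single RHS value — holds.
2 of the 2 dependencies hold.

2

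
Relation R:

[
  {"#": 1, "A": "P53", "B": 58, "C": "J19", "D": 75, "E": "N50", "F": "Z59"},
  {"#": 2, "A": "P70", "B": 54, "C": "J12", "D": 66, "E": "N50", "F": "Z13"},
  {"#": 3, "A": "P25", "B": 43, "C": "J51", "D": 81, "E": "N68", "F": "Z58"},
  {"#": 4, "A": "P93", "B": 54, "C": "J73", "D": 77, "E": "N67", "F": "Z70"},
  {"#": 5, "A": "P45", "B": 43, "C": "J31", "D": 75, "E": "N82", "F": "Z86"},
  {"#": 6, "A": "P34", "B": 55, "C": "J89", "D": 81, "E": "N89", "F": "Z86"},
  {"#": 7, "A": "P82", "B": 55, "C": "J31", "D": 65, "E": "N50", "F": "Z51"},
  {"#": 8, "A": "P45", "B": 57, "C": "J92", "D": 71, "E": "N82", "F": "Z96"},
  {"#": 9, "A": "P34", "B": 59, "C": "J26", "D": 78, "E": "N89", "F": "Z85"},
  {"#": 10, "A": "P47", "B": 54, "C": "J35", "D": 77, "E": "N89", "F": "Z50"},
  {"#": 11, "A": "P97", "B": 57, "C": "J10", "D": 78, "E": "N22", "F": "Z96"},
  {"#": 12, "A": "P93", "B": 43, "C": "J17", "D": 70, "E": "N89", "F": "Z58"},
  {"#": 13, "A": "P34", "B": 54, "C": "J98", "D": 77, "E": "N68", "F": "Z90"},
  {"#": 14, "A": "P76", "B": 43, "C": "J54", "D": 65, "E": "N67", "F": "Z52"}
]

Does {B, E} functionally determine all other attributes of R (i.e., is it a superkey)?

All 14 rows have distinct {B, E} values, so {B, E} → (all attributes) holds and {B, E} is a superkey.

Yes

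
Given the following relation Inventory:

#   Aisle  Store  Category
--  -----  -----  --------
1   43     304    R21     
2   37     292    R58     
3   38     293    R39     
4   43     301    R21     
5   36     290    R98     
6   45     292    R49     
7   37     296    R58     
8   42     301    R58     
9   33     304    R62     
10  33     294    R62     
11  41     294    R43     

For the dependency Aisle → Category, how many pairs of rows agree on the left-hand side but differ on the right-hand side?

Aisle=43: all 2 rows agree on Category — 0 pairs.
Aisle=37: all 2 rows agree on Category — 0 pairs.
Aisle=33: all 2 rows agree on Category — 0 pairs.

0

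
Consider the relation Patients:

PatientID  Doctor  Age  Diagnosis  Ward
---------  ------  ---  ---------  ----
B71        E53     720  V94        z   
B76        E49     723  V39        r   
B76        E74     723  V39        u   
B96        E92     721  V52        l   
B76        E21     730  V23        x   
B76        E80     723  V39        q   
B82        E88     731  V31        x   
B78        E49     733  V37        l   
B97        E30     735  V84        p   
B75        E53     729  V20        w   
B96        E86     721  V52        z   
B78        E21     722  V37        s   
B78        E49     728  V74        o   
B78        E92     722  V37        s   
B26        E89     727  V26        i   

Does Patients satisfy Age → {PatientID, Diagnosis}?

Yes

Age=720: 1 row → {PatientID,Diagnosis} = (B71, V94) ✓
Age=723: 3 rows → {PatientID,Diagnosis} = (B76, V39), (B76, V39), (B76, V39) ✓
Age=721: 2 rows → {PatientID,Diagnosis} = (B96, V52), (B96, V52) ✓
Age=730: 1 row → {PatientID,Diagnosis} = (B76, V23) ✓
Age=731: 1 row → {PatientID,Diagnosis} = (B82, V31) ✓
Age=733: 1 row → {PatientID,Diagnosis} = (B78, V37) ✓
Age=735: 1 row → {PatientID,Diagnosis} = (B97, V84) ✓
Age=729: 1 row → {PatientID,Diagnosis} = (B75, V20) ✓
Age=722: 2 rows → {PatientID,Diagnosis} = (B78, V37), (B78, V37) ✓
Age=728: 1 row → {PatientID,Diagnosis} = (B78, V74) ✓
Age=727: 1 row → {PatientID,Diagnosis} = (B26, V26) ✓
Every Age value is associated with a single {PatientID, Diagnosis} value, so Age → {PatientID, Diagnosis} holds.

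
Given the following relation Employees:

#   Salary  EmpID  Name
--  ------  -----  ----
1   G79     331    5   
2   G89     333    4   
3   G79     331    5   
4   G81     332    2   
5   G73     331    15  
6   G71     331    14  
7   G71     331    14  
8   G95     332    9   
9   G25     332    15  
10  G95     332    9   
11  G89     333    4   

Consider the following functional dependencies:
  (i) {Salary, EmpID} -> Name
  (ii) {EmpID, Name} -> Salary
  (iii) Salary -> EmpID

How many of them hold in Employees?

(i) {Salary, EmpID} -> Name: every LHS value maps to a single RHS value — holds.
(ii) {EmpID, Name} -> Salary: every LHS value maps to a single RHS value — holds.
(iii) Salary -> EmpID: every LHS value maps to a single RHS value — holds.
3 of the 3 dependencies hold.

3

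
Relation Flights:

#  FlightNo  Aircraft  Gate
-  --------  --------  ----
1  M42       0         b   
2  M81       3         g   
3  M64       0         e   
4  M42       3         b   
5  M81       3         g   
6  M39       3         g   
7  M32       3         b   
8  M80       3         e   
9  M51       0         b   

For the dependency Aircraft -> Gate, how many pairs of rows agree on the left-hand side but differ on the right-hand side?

Aircraft=0: violating pairs (1,3), (3,9) — 2 pairs.
Aircraft=3: violating pairs (2,4), (2,7), (2,8), (4,5), (4,6), (4,8), (5,7), (5,8), (6,7), (6,8), (7,8) — 11 pairs.

13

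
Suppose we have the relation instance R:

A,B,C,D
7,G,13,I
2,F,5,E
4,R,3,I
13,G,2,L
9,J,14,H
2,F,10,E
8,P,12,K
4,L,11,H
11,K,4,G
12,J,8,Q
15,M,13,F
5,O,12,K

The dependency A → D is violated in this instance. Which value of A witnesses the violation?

A=7: 1 row → D = I ✓
A=2: 2 rows → D = E, E ✓
A=4: 2 rows → D takes values {I, H} — violation
A=13: 1 row → D = L ✓
A=9: 1 row → D = H ✓
A=8: 1 row → D = K ✓
A=11: 1 row → D = G ✓
A=12: 1 row → D = Q ✓
A=15: 1 row → D = F ✓
A=5: 1 row → D = K ✓
The only A value with inconsistent D is A=4.

4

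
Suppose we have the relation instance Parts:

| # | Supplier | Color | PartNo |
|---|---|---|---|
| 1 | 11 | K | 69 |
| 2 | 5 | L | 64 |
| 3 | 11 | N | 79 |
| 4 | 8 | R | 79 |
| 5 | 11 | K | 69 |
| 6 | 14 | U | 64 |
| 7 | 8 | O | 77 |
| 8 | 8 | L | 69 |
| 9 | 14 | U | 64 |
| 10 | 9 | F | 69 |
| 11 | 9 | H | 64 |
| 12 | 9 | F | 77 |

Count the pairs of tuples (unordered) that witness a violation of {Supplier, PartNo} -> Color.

(Supplier=11, PartNo=69): all 2 rows agree on Color — 0 pairs.
(Supplier=14, PartNo=64): all 2 rows agree on Color — 0 pairs.

0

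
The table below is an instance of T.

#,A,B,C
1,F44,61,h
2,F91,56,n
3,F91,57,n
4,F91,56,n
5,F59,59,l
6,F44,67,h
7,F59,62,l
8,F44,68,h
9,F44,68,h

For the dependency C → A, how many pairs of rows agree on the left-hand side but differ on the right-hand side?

C=h: all 4 rows agree on A — 0 pairs.
C=n: all 3 rows agree on A — 0 pairs.
C=l: all 2 rows agree on A — 0 pairs.

0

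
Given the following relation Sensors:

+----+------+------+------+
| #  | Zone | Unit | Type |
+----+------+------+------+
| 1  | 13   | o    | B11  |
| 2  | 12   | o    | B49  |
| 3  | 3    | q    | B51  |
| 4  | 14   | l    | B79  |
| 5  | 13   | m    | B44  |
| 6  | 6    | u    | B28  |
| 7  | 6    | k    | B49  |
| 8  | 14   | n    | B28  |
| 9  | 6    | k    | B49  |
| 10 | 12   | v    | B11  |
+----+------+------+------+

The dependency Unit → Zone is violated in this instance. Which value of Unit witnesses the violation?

Unit=o: rows 1, 2 → Zone takes values {13, 12} — violation
Unit=q: row 3 → Zone = 3 ✓
Unit=l: row 4 → Zone = 14 ✓
Unit=m: row 5 → Zone = 13 ✓
Unit=u: row 6 → Zone = 6 ✓
Unit=k: rows 7, 9 → Zone = 6, 6 ✓
Unit=n: row 8 → Zone = 14 ✓
Unit=v: row 10 → Zone = 12 ✓
The only Unit value with inconsistent Zone is Unit=o.

o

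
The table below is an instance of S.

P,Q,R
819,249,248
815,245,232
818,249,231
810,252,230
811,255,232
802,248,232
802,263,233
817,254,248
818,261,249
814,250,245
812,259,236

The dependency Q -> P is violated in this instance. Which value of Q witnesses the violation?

Q=249: 2 rows → P takes values {819, 818} — violation
Q=245: 1 row → P = 815 ✓
Q=252: 1 row → P = 810 ✓
Q=255: 1 row → P = 811 ✓
Q=248: 1 row → P = 802 ✓
Q=263: 1 row → P = 802 ✓
Q=254: 1 row → P = 817 ✓
Q=261: 1 row → P = 818 ✓
Q=250: 1 row → P = 814 ✓
Q=259: 1 row → P = 812 ✓
The only Q value with inconsistent P is Q=249.

249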